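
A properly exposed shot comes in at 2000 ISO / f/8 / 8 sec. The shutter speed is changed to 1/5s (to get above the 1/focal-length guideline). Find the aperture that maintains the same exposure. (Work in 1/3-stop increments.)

Shutter speed: 8 → 6 → 5 → 4 → 3.2 → 2.5 → 2 → 1.6 → 1.3 → 1 → 0.8 → 0.6 → 0.5 → 0.4 → 0.3 → 1/4 → 1/5 — 5 1/3 stops shorter (darker).
Need 5 1/3 stops brighter from the aperture: f/8 → f/7.1 → f/6.3 → f/5.6 → f/5 → f/4.5 → f/4 → f/3.5 → f/3.2 → f/2.8 → f/2.5 → f/2.2 → f/2 → f/1.8 → f/1.6 → f/1.4 → f/1.2.

f/1.2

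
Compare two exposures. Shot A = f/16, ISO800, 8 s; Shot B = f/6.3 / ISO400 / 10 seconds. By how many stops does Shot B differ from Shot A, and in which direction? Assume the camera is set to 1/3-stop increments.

Aperture: f/16 → f/14 → f/13 → f/11 → f/10 → f/9 → f/8 → f/7.1 → f/6.3 — 2 2/3 stops larger aperture (brighter).
Shutter speed: 8 → 10 — 1/3 stop slower (brighter).
ISO: 800 → 640 → 500 → 400 — 1 stop lower (darker).
Net: +2 2/3 +1/3 −1 = +2 stops.

2 stops brighter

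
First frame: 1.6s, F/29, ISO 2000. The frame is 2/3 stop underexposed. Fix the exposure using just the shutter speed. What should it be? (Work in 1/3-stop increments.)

2.5 s

Underexposed by 2/3 stop → need 2/3 stop brighter.
Shutter speed: 1.6 → 2 → 2.5.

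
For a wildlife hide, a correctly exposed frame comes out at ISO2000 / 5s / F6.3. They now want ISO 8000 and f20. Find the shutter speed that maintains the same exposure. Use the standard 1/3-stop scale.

ISO: 2000 → 2500 → 3200 → 4000 → 5000 → 6400 → 8000 — 2 stops raised (brighter).
Aperture: f/6.3 → f/7.1 → f/8 → f/9 → f/10 → f/11 → f/13 → f/14 → f/16 → f/18 → f/20 — 3 1/3 stops narrower (darker).
Net change so far: 1 1/3 stops darker. Offset with the shutter speed: 5 → 6 → 8 → 10 → 13.

13 s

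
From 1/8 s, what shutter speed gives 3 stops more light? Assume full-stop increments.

1 s

Shutter speed: 1/8 → 1/4 → 1/2 → 1 — 3 stops longer (brighter).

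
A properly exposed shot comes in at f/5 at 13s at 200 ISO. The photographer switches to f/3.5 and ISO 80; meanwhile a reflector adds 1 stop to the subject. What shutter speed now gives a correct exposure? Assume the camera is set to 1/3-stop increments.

Scene light: 1 stop brighter.
Aperture: f/5 → f/4.5 → f/4 → f/3.5 — 1 stop larger aperture (brighter).
ISO: 200 → 160 → 125 → 100 → 80 — 1 1/3 stops dropped (darker).
Net so far: 2/3 stop brighter. Shutter speed: 13 → 10 → 8.

8 s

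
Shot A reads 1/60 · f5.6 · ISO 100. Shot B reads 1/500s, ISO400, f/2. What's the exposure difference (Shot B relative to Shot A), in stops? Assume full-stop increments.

2 stops brighter

Aperture: f/5.6 → f/4 → f/2.8 → f/2 — 3 stops larger aperture (brighter).
Shutter speed: 1/60 → 1/125 → 1/250 → 1/500 — 3 stops faster (darker).
ISO: 100 → 200 → 400 — 2 stops higher (brighter).
Net: +3 −3 +2 = +2 stops.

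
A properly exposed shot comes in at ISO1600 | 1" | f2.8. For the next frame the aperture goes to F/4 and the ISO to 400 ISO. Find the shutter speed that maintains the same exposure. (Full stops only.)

8 s

Aperture: f/2.8 → f/4 — 1 stop stopped down (darker).
ISO: 1600 → 800 → 400 — 2 stops dropped (darker).
Net change so far: 3 stops darker. Offset with the shutter speed: 1 → 2 → 4 → 8.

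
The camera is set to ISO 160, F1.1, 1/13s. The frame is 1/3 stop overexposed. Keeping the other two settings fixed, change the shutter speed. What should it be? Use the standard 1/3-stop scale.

1/15s

Overexposed by 1/3 stop → need 1/3 stop darker.
Shutter speed: 1/13 → 1/15.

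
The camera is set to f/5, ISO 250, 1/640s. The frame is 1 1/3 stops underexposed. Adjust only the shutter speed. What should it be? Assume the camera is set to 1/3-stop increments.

1/250s

Underexposed by 1 1/3 stops → need 1 1/3 stops brighter.
Shutter speed: 1/640 → 1/500 → 1/400 → 1/320 → 1/250.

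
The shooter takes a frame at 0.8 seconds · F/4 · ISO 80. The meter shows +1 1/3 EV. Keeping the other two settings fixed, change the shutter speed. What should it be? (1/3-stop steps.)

Overexposed by 1 1/3 stops → need 1 1/3 stops darker.
Shutter speed: 0.8 → 0.6 → 0.5 → 0.4 → 0.3.

0.3 s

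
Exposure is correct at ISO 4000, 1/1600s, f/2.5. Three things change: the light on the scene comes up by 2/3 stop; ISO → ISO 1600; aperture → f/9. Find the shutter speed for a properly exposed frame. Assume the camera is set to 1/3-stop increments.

Scene light: 2/3 stop brighter.
ISO: 4000 → 3200 → 2500 → 2000 → 1600 — 1 1/3 stops lower (darker).
Aperture: f/2.5 → f/2.8 → f/3.2 → f/3.5 → f/4 → f/4.5 → f/5 → f/5.6 → f/6.3 → f/7.1 → f/8 → f/9 — 3 2/3 stops smaller aperture (darker).
Net so far: 4 1/3 stops darker. Shutter speed: 1/1600 → 1/1250 → 1/1000 → 1/800 → 1/640 → 1/500 → 1/400 → 1/320 → 1/250 → 1/200 → 1/160 → 1/125 → 1/100 → 1/80.

1/80s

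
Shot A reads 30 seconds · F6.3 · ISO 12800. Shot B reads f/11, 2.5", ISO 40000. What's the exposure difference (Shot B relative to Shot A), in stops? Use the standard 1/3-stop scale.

3 2/3 stops darker

Aperture: f/6.3 → f/7.1 → f/8 → f/9 → f/10 → f/11 — 1 2/3 stops narrower (darker).
Shutter speed: 30 → 25 → 20 → 15 → 13 → 10 → 8 → 6 → 5 → 4 → 3.2 → 2.5 — 3 2/3 stops shorter (darker).
ISO: 12800 → 16000 → 20000 → 25600 → 32000 → 40000 — 1 2/3 stops higher (brighter).
Net: −1 2/3 −3 2/3 +1 2/3 = −3 2/3 stops.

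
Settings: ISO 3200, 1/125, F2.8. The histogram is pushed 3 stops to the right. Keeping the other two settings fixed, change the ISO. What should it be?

Overexposed by 3 stops → need 3 stops darker.
ISO: 3200 → 1600 → 800 → 400.

ISO 400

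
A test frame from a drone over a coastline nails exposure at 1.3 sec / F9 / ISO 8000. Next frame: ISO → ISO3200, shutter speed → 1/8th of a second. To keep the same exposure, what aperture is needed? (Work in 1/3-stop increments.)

ISO: 8000 → 6400 → 5000 → 4000 → 3200 — 1 1/3 stops lower (darker).
Shutter speed: 1.3 → 1 → 0.8 → 0.6 → 0.5 → 0.4 → 0.3 → 1/4 → 1/5 → 1/6 → 1/8 — 3 1/3 stops faster (darker).
Net change so far: 4 2/3 stops darker. Offset with the aperture: f/9 → f/8 → f/7.1 → f/6.3 → f/5.6 → f/5 → f/4.5 → f/4 → f/3.5 → f/3.2 → f/2.8 → f/2.5 → f/2.2 → f/2 → f/1.8.

f/1.8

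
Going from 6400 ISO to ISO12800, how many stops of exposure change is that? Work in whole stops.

1 stop

6400 → 12800 — count the steps: 1 stop.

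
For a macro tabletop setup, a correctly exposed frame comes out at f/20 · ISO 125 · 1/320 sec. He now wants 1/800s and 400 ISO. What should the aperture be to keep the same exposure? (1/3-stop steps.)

f/22

Shutter speed: 1/320 → 1/400 → 1/500 → 1/640 → 1/800 — 1 1/3 stops faster (darker).
ISO: 125 → 160 → 200 → 250 → 320 → 400 — 1 2/3 stops higher (brighter).
Net change so far: 1/3 stop brighter. Offset with the aperture: f/20 → f/22.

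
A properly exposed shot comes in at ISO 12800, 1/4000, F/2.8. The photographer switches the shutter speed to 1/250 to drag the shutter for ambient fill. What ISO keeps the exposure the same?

ISO 800

Shutter speed: 1/4000 → 1/2000 → 1/1000 → 1/500 → 1/250 — 4 stops longer (brighter).
Need 4 stops darker from the ISO: 12800 → 6400 → 3200 → 1600 → 800.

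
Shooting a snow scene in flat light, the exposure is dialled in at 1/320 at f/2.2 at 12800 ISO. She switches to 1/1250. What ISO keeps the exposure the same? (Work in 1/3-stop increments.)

Shutter speed: 1/320 → 1/400 → 1/500 → 1/640 → 1/800 → 1/1000 → 1/1250 — 2 stops faster (darker).
Need 2 stops brighter from the ISO: 12800 → 16000 → 20000 → 25600 → 32000 → 40000 → 51200.

ISO 51200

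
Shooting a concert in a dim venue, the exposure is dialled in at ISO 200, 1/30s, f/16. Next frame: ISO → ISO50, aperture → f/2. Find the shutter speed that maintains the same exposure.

1/500s

ISO: 200 → 100 → 50 — 2 stops dropped (darker).
Aperture: f/16 → f/11 → f/8 → f/5.6 → f/4 → f/2.8 → f/2 — 6 stops larger aperture (brighter).
Net change so far: 4 stops brighter. Offset with the shutter speed: 1/30 → 1/60 → 1/125 → 1/250 → 1/500.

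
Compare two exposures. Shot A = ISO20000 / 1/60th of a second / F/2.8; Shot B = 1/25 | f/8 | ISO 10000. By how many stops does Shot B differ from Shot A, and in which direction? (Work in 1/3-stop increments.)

Aperture: f/2.8 → f/3.2 → f/3.5 → f/4 → f/4.5 → f/5 → f/5.6 → f/6.3 → f/7.1 → f/8 — 3 stops stopped down (darker).
Shutter speed: 1/60 → 1/50 → 1/40 → 1/30 → 1/25 — 1 1/3 stops longer (brighter).
ISO: 20000 → 16000 → 12800 → 10000 — 1 stop lower (darker).
Net: −3 +1 1/3 −1 = −2 2/3 stops.

2 2/3 stops darker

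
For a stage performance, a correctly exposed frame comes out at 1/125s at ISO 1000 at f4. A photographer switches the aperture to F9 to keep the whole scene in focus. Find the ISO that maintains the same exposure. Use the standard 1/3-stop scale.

ISO 5000

Aperture: f/4 → f/4.5 → f/5 → f/5.6 → f/6.3 → f/7.1 → f/8 → f/9 — 2 1/3 stops stopped down (darker).
Need 2 1/3 stops brighter from the ISO: 1000 → 1250 → 1600 → 2000 → 2500 → 3200 → 4000 → 5000.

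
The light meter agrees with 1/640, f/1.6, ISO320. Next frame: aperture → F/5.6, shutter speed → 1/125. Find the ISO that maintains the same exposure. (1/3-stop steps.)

ISO 800

Aperture: f/1.6 → f/1.8 → f/2 → f/2.2 → f/2.5 → f/2.8 → f/3.2 → f/3.5 → f/4 → f/4.5 → f/5 → f/5.6 — 3 2/3 stops narrower (darker).
Shutter speed: 1/640 → 1/500 → 1/400 → 1/320 → 1/250 → 1/200 → 1/160 → 1/125 — 2 1/3 stops slower (brighter).
Net change so far: 1 1/3 stops darker. Offset with the ISO: 320 → 400 → 500 → 640 → 800.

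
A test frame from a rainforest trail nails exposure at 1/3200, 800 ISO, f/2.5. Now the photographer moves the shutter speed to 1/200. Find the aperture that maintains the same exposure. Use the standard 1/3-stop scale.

f/10

Shutter speed: 1/3200 → 1/2500 → 1/2000 → 1/1600 → 1/1250 → 1/1000 → 1/800 → 1/640 → 1/500 → 1/400 → 1/320 → 1/250 → 1/200 — 4 stops slower (brighter).
Need 4 stops darker from the aperture: f/2.5 → f/2.8 → f/3.2 → f/3.5 → f/4 → f/4.5 → f/5 → f/5.6 → f/6.3 → f/7.1 → f/8 → f/9 → f/10.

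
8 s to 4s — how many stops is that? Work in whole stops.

8 → 4 — count the steps: 1 stop.

1 stop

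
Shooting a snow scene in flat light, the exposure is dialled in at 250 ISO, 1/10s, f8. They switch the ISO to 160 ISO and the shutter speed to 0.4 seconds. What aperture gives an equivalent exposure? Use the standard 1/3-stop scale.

ISO: 250 → 200 → 160 — 2/3 stop dropped (darker).
Shutter speed: 1/10 → 1/8 → 1/6 → 1/5 → 1/4 → 0.3 → 0.4 — 2 stops slower (brighter).
Net change so far: 1 1/3 stops brighter. Offset with the aperture: f/8 → f/9 → f/10 → f/11 → f/13.

f/13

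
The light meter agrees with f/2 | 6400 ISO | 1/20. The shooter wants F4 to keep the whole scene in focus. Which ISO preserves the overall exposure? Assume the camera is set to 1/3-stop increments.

ISO 25600

Aperture: f/2 → f/2.2 → f/2.5 → f/2.8 → f/3.2 → f/3.5 → f/4 — 2 stops stopped down (darker).
Need 2 stops brighter from the ISO: 6400 → 8000 → 10000 → 12800 → 16000 → 20000 → 25600.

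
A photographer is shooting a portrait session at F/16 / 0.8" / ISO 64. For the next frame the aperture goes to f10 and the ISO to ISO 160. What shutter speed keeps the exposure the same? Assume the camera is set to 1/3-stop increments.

1/8s

Aperture: f/16 → f/14 → f/13 → f/11 → f/10 — 1 1/3 stops larger aperture (brighter).
ISO: 64 → 80 → 100 → 125 → 160 — 1 1/3 stops raised (brighter).
Net change so far: 2 2/3 stops brighter. Offset with the shutter speed: 0.8 → 0.6 → 0.5 → 0.4 → 0.3 → 1/4 → 1/5 → 1/6 → 1/8.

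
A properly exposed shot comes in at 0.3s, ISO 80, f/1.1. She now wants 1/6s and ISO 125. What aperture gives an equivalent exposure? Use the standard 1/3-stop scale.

Shutter speed: 0.3 → 1/4 → 1/5 → 1/6 — 1 stop shorter (darker).
ISO: 80 → 100 → 125 — 2/3 stop higher (brighter).
Net change so far: 1/3 stop darker. Offset with the aperture: f/1.1 → f/1.0.

f/1.0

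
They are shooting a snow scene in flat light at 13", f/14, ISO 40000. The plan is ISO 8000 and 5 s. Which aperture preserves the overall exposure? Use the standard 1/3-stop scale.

ISO: 40000 → 32000 → 25600 → 20000 → 16000 → 12800 → 10000 → 8000 — 2 1/3 stops lower (darker).
Shutter speed: 13 → 10 → 8 → 6 → 5 — 1 1/3 stops faster (darker).
Net change so far: 3 2/3 stops darker. Offset with the aperture: f/14 → f/13 → f/11 → f/10 → f/9 → f/8 → f/7.1 → f/6.3 → f/5.6 → f/5 → f/4.5 → f/4.

f/4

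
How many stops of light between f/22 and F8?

3 stops

f/22 → f/16 → f/11 → f/8 — count the steps: 3 stops.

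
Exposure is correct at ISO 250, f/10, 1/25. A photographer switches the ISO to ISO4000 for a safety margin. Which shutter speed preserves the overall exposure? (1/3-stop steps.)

1/400s

ISO: 250 → 320 → 400 → 500 → 640 → 800 → 1000 → 1250 → 1600 → 2000 → 2500 → 3200 → 4000 — 4 stops raised (brighter).
Need 4 stops darker from the shutter speed: 1/25 → 1/30 → 1/40 → 1/50 → 1/60 → 1/80 → 1/100 → 1/125 → 1/160 → 1/200 → 1/250 → 1/320 → 1/400.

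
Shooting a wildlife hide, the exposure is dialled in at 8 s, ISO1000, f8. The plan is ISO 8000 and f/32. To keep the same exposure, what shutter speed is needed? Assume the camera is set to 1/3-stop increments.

ISO: 1000 → 1250 → 1600 → 2000 → 2500 → 3200 → 4000 → 5000 → 6400 → 8000 — 3 stops raised (brighter).
Aperture: f/8 → f/9 → f/10 → f/11 → f/13 → f/14 → f/16 → f/18 → f/20 → f/22 → f/25 → f/29 → f/32 — 4 stops smaller aperture (darker).
Net change so far: 1 stop darker. Offset with the shutter speed: 8 → 10 → 13 → 15.

15 s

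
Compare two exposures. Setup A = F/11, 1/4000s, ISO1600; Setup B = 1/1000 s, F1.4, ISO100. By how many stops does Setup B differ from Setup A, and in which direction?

Aperture: f/11 → f/8 → f/5.6 → f/4 → f/2.8 → f/2 → f/1.4 — 6 stops wider (brighter).
Shutter speed: 1/4000 → 1/2000 → 1/1000 — 2 stops longer (brighter).
ISO: 1600 → 800 → 400 → 200 → 100 — 4 stops dropped (darker).
Net: +6 +2 −4 = +4 stops.

4 stops brighter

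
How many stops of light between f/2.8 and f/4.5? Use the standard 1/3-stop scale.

1 1/3 stops

f/2.8 → f/3.2 → f/3.5 → f/4 → f/4.5 — count the steps: 4 third-stops = 1 1/3 stops.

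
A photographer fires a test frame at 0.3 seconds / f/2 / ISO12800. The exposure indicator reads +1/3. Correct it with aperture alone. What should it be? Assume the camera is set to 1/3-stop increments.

f/2.2

Overexposed by 1/3 stop → need 1/3 stop darker.
Aperture: f/2 → f/2.2.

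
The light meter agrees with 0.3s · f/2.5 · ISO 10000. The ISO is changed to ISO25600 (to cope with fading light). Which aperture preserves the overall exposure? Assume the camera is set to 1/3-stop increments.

ISO: 10000 → 12800 → 16000 → 20000 → 25600 — 1 1/3 stops higher (brighter).
Need 1 1/3 stops darker from the aperture: f/2.5 → f/2.8 → f/3.2 → f/3.5 → f/4.

f/4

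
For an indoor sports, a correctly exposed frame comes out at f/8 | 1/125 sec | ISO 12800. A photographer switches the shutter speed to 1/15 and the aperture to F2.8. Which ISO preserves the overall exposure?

ISO 200

Shutter speed: 1/125 → 1/60 → 1/30 → 1/15 — 3 stops longer (brighter).
Aperture: f/8 → f/5.6 → f/4 → f/2.8 — 3 stops opened up (brighter).
Net change so far: 6 stops brighter. Offset with the ISO: 12800 → 6400 → 3200 → 1600 → 800 → 400 → 200.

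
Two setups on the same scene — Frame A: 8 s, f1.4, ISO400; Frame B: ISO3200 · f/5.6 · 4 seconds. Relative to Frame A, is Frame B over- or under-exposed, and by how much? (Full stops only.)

2 stops darker

Aperture: f/1.4 → f/2 → f/2.8 → f/4 → f/5.6 — 4 stops stopped down (darker).
Shutter speed: 8 → 4 — 1 stop faster (darker).
ISO: 400 → 800 → 1600 → 3200 — 3 stops higher (brighter).
Net: −4 −1 +3 = −2 stops.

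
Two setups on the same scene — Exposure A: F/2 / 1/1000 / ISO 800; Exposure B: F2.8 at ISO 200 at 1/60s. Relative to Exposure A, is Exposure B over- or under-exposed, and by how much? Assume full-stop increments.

1 stop brighter

Aperture: f/2 → f/2.8 — 1 stop narrower (darker).
Shutter speed: 1/1000 → 1/500 → 1/250 → 1/125 → 1/60 — 4 stops slower (brighter).
ISO: 800 → 400 → 200 — 2 stops lower (darker).
Net: −1 +4 −2 = +1 stop.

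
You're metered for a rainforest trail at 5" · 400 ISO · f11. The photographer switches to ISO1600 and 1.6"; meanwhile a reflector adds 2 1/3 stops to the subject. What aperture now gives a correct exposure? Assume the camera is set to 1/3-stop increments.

Scene light: 2 1/3 stops brighter.
ISO: 400 → 500 → 640 → 800 → 1000 → 1250 → 1600 — 2 stops higher (brighter).
Shutter speed: 5 → 4 → 3.2 → 2.5 → 2 → 1.6 — 1 2/3 stops faster (darker).
Net so far: 2 2/3 stops brighter. Aperture: f/11 → f/13 → f/14 → f/16 → f/18 → f/20 → f/22 → f/25 → f/29.

f/29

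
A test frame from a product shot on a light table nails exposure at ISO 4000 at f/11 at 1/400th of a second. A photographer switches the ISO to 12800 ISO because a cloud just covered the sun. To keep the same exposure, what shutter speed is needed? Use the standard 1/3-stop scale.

1/1250s

ISO: 4000 → 5000 → 6400 → 8000 → 10000 → 12800 — 1 2/3 stops higher (brighter).
Need 1 2/3 stops darker from the shutter speed: 1/400 → 1/500 → 1/640 → 1/800 → 1/1000 → 1/1250.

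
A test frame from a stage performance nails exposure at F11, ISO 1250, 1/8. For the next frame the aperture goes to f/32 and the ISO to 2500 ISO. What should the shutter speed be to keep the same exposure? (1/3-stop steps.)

Aperture: f/11 → f/13 → f/14 → f/16 → f/18 → f/20 → f/22 → f/25 → f/29 → f/32 — 3 stops narrower (darker).
ISO: 1250 → 1600 → 2000 → 2500 — 1 stop raised (brighter).
Net change so far: 2 stops darker. Offset with the shutter speed: 1/8 → 1/6 → 1/5 → 1/4 → 0.3 → 0.4 → 0.5.

0.5 s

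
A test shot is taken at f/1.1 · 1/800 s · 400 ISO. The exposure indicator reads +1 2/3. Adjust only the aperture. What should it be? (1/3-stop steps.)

Overexposed by 1 2/3 stops → need 1 2/3 stops darker.
Aperture: f/1.1 → f/1.2 → f/1.4 → f/1.6 → f/1.8 → f/2.

f/2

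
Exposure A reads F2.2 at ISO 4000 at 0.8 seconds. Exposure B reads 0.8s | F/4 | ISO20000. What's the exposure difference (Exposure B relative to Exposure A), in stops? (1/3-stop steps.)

Aperture: f/2.2 → f/2.5 → f/2.8 → f/3.2 → f/3.5 → f/4 — 1 2/3 stops narrower (darker).
Shutter speed: unchanged.
ISO: 4000 → 5000 → 6400 → 8000 → 10000 → 12800 → 16000 → 20000 — 2 1/3 stops higher (brighter).
Net: −1 2/3 +2 1/3 = +2/3 stops.

2/3 stop brighter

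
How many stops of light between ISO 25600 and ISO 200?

25600 → 12800 → 6400 → 3200 → 1600 → 800 → 400 → 200 — count the steps: 7 stops.

7 stops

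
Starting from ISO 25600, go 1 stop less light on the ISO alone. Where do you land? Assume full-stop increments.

ISO: 25600 → 12800 — 1 stop lower (darker).

ISO 12800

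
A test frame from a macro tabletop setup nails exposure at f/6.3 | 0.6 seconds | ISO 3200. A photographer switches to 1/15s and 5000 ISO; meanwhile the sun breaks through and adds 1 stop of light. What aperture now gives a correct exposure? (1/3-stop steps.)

f/3.5

Scene light: 1 stop brighter.
Shutter speed: 0.6 → 0.5 → 0.4 → 0.3 → 1/4 → 1/5 → 1/6 → 1/8 → 1/10 → 1/13 → 1/15 — 3 1/3 stops faster (darker).
ISO: 3200 → 4000 → 5000 — 2/3 stop higher (brighter).
Net so far: 1 2/3 stops darker. Aperture: f/6.3 → f/5.6 → f/5 → f/4.5 → f/4 → f/3.5.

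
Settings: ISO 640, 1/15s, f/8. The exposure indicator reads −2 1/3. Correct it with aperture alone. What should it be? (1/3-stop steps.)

Underexposed by 2 1/3 stops → need 2 1/3 stops brighter.
Aperture: f/8 → f/7.1 → f/6.3 → f/5.6 → f/5 → f/4.5 → f/4 → f/3.5.

f/3.5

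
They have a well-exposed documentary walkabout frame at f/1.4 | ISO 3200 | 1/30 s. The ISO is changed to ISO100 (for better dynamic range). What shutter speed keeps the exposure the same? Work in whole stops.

1 s

ISO: 3200 → 1600 → 800 → 400 → 200 → 100 — 5 stops dropped (darker).
Need 5 stops brighter from the shutter speed: 1/30 → 1/15 → 1/8 → 1/4 → 1/2 → 1.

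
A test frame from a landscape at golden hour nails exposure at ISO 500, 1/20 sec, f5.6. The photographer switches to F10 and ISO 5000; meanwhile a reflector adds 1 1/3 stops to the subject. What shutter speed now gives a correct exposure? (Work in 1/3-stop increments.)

Scene light: 1 1/3 stops brighter.
Aperture: f/5.6 → f/6.3 → f/7.1 → f/8 → f/9 → f/10 — 1 2/3 stops stopped down (darker).
ISO: 500 → 640 → 800 → 1000 → 1250 → 1600 → 2000 → 2500 → 3200 → 4000 → 5000 — 3 1/3 stops higher (brighter).
Net so far: 3 stops brighter. Shutter speed: 1/20 → 1/25 → 1/30 → 1/40 → 1/50 → 1/60 → 1/80 → 1/100 → 1/125 → 1/160.

1/160s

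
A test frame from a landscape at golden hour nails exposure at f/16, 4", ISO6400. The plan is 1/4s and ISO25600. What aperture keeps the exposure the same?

Shutter speed: 4 → 2 → 1 → 1/2 → 1/4 — 4 stops shorter (darker).
ISO: 6400 → 12800 → 25600 — 2 stops higher (brighter).
Net change so far: 2 stops darker. Offset with the aperture: f/16 → f/11 → f/8.

f/8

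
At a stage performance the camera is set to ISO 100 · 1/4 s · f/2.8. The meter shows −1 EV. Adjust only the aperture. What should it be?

Underexposed by 1 stop → need 1 stop brighter.
Aperture: f/2.8 → f/2.

f/2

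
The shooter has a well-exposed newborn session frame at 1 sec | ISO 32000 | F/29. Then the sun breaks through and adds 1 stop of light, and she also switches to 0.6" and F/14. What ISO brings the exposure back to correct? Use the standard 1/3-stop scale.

Scene light: 1 stop brighter.
Shutter speed: 1 → 0.8 → 0.6 — 2/3 stop shorter (darker).
Aperture: f/29 → f/25 → f/22 → f/20 → f/18 → f/16 → f/14 — 2 stops wider (brighter).
Net so far: 2 1/3 stops brighter. ISO: 32000 → 25600 → 20000 → 16000 → 12800 → 10000 → 8000 → 6400.

ISO 6400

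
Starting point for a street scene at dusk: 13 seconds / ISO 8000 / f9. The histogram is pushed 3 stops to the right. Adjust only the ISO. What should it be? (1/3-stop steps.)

Overexposed by 3 stops → need 3 stops darker.
ISO: 8000 → 6400 → 5000 → 4000 → 3200 → 2500 → 2000 → 1600 → 1250 → 1000.

ISO 1000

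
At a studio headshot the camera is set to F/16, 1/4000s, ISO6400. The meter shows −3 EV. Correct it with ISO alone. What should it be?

ISO 51200

Underexposed by 3 stops → need 3 stops brighter.
ISO: 6400 → 12800 → 25600 → 51200.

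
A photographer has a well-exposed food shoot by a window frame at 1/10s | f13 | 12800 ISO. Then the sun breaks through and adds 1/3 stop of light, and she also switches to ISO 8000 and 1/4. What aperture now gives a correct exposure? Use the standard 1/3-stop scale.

Scene light: 1/3 stop brighter.
ISO: 12800 → 10000 → 8000 — 2/3 stop lower (darker).
Shutter speed: 1/10 → 1/8 → 1/6 → 1/5 → 1/4 — 1 1/3 stops longer (brighter).
Net so far: 1 stop brighter. Aperture: f/13 → f/14 → f/16 → f/18.

f/18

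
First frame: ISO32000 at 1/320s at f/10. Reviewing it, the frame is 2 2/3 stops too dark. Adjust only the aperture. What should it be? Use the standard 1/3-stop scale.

Underexposed by 2 2/3 stops → need 2 2/3 stops brighter.
Aperture: f/10 → f/9 → f/8 → f/7.1 → f/6.3 → f/5.6 → f/5 → f/4.5 → f/4.

f/4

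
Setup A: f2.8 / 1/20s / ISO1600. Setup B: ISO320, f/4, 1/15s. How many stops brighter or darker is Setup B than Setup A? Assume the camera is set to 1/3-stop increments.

3 stops darker

Aperture: f/2.8 → f/3.2 → f/3.5 → f/4 — 1 stop smaller aperture (darker).
Shutter speed: 1/20 → 1/15 — 1/3 stop slower (brighter).
ISO: 1600 → 1250 → 1000 → 800 → 640 → 500 → 400 → 320 — 2 1/3 stops lower (darker).
Net: −1 +1/3 −2 1/3 = −3 stops.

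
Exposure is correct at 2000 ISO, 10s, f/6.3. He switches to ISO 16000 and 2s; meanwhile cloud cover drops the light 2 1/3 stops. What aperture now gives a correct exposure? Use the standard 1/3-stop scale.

Scene light: 2 1/3 stops darker.
ISO: 2000 → 2500 → 3200 → 4000 → 5000 → 6400 → 8000 → 10000 → 12800 → 16000 — 3 stops raised (brighter).
Shutter speed: 10 → 8 → 6 → 5 → 4 → 3.2 → 2.5 → 2 — 2 1/3 stops faster (darker).
Net so far: 1 2/3 stops darker. Aperture: f/6.3 → f/5.6 → f/5 → f/4.5 → f/4 → f/3.5.

f/3.5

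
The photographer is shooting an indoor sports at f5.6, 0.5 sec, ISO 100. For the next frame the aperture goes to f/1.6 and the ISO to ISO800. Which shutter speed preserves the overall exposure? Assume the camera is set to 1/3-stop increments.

1/200s

Aperture: f/5.6 → f/5 → f/4.5 → f/4 → f/3.5 → f/3.2 → f/2.8 → f/2.5 → f/2.2 → f/2 → f/1.8 → f/1.6 — 3 2/3 stops larger aperture (brighter).
ISO: 100 → 125 → 160 → 200 → 250 → 320 → 400 → 500 → 640 → 800 — 3 stops higher (brighter).
Net change so far: 6 2/3 stops brighter. Offset with the shutter speed: 0.5 → 0.4 → 0.3 → 1/4 → 1/5 → 1/6 → 1/8 → 1/10 → 1/13 → 1/15 → 1/20 → 1/25 → 1/30 → 1/40 → 1/50 → 1/60 → 1/80 → 1/100 → 1/125 → 1/160 → 1/200.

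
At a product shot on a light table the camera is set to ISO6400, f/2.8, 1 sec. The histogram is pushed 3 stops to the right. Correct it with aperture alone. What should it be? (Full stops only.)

f/8

Overexposed by 3 stops → need 3 stops darker.
Aperture: f/2.8 → f/4 → f/5.6 → f/8.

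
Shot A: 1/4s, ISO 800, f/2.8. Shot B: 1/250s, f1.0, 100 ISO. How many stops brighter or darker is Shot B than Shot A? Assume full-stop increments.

Aperture: f/2.8 → f/2 → f/1.4 → f/1.0 — 3 stops larger aperture (brighter).
Shutter speed: 1/4 → 1/8 → 1/15 → 1/30 → 1/60 → 1/125 → 1/250 — 6 stops faster (darker).
ISO: 800 → 400 → 200 → 100 — 3 stops lower (darker).
Net: +3 −6 −3 = −6 stops.

6 stops darker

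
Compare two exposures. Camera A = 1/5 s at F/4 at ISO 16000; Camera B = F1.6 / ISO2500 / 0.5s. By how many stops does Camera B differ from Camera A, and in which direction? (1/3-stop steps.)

Aperture: f/4 → f/3.5 → f/3.2 → f/2.8 → f/2.5 → f/2.2 → f/2 → f/1.8 → f/1.6 — 2 2/3 stops opened up (brighter).
Shutter speed: 1/5 → 1/4 → 0.3 → 0.4 → 0.5 — 1 1/3 stops longer (brighter).
ISO: 16000 → 12800 → 10000 → 8000 → 6400 → 5000 → 4000 → 3200 → 2500 — 2 2/3 stops dropped (darker).
Net: +2 2/3 +1 1/3 −2 2/3 = +1 1/3 stops.

1 1/3 stops brighter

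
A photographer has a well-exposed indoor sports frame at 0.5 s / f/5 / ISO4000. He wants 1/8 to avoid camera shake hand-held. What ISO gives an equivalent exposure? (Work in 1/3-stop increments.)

ISO 16000

Shutter speed: 0.5 → 0.4 → 0.3 → 1/4 → 1/5 → 1/6 → 1/8 — 2 stops shorter (darker).
Need 2 stops brighter from the ISO: 4000 → 5000 → 6400 → 8000 → 10000 → 12800 → 16000.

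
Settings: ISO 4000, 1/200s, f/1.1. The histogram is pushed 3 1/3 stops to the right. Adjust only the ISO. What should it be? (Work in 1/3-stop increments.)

Overexposed by 3 1/3 stops → need 3 1/3 stops darker.
ISO: 4000 → 3200 → 2500 → 2000 → 1600 → 1250 → 1000 → 800 → 640 → 500 → 400.

ISO 400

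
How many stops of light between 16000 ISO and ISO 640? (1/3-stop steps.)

16000 → 12800 → 10000 → 8000 → 6400 → 5000 → 4000 → 3200 → 2500 → 2000 → 1600 → 1250 → 1000 → 800 → 640 — count the steps: 14 third-stops = 4 2/3 stops.

4 2/3 stops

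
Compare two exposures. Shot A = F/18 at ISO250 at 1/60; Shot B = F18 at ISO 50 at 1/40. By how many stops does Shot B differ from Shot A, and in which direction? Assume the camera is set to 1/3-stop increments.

1 2/3 stops darker

Aperture: unchanged.
Shutter speed: 1/60 → 1/50 → 1/40 — 2/3 stop longer (brighter).
ISO: 250 → 200 → 160 → 125 → 100 → 80 → 64 → 50 — 2 1/3 stops lower (darker).
Net: +2/3 −2 1/3 = −1 2/3 stops.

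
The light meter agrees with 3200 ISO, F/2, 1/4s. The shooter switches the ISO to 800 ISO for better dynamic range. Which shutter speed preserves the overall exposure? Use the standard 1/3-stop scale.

1 s

ISO: 3200 → 2500 → 2000 → 1600 → 1250 → 1000 → 800 — 2 stops lower (darker).
Need 2 stops brighter from the shutter speed: 1/4 → 0.3 → 0.4 → 0.5 → 0.6 → 0.8 → 1.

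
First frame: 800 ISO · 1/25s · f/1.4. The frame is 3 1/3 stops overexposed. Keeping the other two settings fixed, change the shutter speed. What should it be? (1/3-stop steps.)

1/250s

Overexposed by 3 1/3 stops → need 3 1/3 stops darker.
Shutter speed: 1/25 → 1/30 → 1/40 → 1/50 → 1/60 → 1/80 → 1/100 → 1/125 → 1/160 → 1/200 → 1/250.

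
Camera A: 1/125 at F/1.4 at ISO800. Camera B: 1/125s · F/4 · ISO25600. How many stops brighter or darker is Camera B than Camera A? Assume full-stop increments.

2 stops brighter

Aperture: f/1.4 → f/2 → f/2.8 → f/4 — 3 stops narrower (darker).
Shutter speed: unchanged.
ISO: 800 → 1600 → 3200 → 6400 → 12800 → 25600 — 5 stops raised (brighter).
Net: −3 +5 = +2 stops.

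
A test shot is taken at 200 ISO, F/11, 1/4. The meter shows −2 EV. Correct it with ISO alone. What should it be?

ISO 800

Underexposed by 2 stops → need 2 stops brighter.
ISO: 200 → 400 → 800.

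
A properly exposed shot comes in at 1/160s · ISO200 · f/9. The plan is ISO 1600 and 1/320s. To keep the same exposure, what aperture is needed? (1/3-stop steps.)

f/18

ISO: 200 → 250 → 320 → 400 → 500 → 640 → 800 → 1000 → 1250 → 1600 — 3 stops higher (brighter).
Shutter speed: 1/160 → 1/200 → 1/250 → 1/320 — 1 stop shorter (darker).
Net change so far: 2 stops brighter. Offset with the aperture: f/9 → f/10 → f/11 → f/13 → f/14 → f/16 → f/18.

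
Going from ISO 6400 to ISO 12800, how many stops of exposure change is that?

6400 → 12800 — count the steps: 1 stop.

1 stop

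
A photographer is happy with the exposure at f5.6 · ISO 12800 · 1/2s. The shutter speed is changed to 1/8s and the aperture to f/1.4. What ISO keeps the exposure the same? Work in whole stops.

ISO 3200

Shutter speed: 1/2 → 1/4 → 1/8 — 2 stops faster (darker).
Aperture: f/5.6 → f/4 → f/2.8 → f/2 → f/1.4 — 4 stops wider (brighter).
Net change so far: 2 stops brighter. Offset with the ISO: 12800 → 6400 → 3200.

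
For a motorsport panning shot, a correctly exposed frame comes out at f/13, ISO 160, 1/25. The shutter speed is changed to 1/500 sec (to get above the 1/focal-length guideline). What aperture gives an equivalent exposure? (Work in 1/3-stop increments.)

f/2.8

Shutter speed: 1/25 → 1/30 → 1/40 → 1/50 → 1/60 → 1/80 → 1/100 → 1/125 → 1/160 → 1/200 → 1/250 → 1/320 → 1/400 → 1/500 — 4 1/3 stops shorter (darker).
Need 4 1/3 stops brighter from the aperture: f/13 → f/11 → f/10 → f/9 → f/8 → f/7.1 → f/6.3 → f/5.6 → f/5 → f/4.5 → f/4 → f/3.5 → f/3.2 → f/2.8.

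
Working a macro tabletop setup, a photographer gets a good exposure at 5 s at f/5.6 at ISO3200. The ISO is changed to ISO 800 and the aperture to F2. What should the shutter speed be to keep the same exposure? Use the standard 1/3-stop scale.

ISO: 3200 → 2500 → 2000 → 1600 → 1250 → 1000 → 800 — 2 stops dropped (darker).
Aperture: f/5.6 → f/5 → f/4.5 → f/4 → f/3.5 → f/3.2 → f/2.8 → f/2.5 → f/2.2 → f/2 — 3 stops wider (brighter).
Net change so far: 1 stop brighter. Offset with the shutter speed: 5 → 4 → 3.2 → 2.5.

2.5 s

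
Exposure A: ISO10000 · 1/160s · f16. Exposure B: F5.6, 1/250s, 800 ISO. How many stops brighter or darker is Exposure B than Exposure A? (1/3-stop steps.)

1 1/3 stops darker

Aperture: f/16 → f/14 → f/13 → f/11 → f/10 → f/9 → f/8 → f/7.1 → f/6.3 → f/5.6 — 3 stops opened up (brighter).
Shutter speed: 1/160 → 1/200 → 1/250 — 2/3 stop faster (darker).
ISO: 10000 → 8000 → 6400 → 5000 → 4000 → 3200 → 2500 → 2000 → 1600 → 1250 → 1000 → 800 — 3 2/3 stops dropped (darker).
Net: +3 −2/3 −3 2/3 = −1 1/3 stops.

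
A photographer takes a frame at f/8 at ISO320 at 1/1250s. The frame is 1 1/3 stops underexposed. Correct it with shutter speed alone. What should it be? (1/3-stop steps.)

1/500s

Underexposed by 1 1/3 stops → need 1 1/3 stops brighter.
Shutter speed: 1/1250 → 1/1000 → 1/800 → 1/640 → 1/500.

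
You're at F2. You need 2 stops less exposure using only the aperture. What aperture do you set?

Aperture: f/2 → f/2.8 → f/4 — 2 stops smaller aperture (darker).

f/4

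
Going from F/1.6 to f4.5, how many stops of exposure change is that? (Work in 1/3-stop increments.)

f/1.6 → f/1.8 → f/2 → f/2.2 → f/2.5 → f/2.8 → f/3.2 → f/3.5 → f/4 → f/4.5 — count the steps: 9 third-stops = 3 stops.

3 stops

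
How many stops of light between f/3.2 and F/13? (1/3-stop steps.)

f/3.2 → f/3.5 → f/4 → f/4.5 → f/5 → f/5.6 → f/6.3 → f/7.1 → f/8 → f/9 → f/10 → f/11 → f/13 — count the steps: 12 third-stops = 4 stops.

4 stops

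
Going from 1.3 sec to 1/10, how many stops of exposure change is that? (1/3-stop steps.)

1.3 → 1 → 0.8 → 0.6 → 0.5 → 0.4 → 0.3 → 1/4 → 1/5 → 1/6 → 1/8 → 1/10 — count the steps: 11 third-stops = 3 2/3 stops.

3 2/3 stops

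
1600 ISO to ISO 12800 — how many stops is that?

1600 → 3200 → 6400 → 12800 — count the steps: 3 stops.

3 stops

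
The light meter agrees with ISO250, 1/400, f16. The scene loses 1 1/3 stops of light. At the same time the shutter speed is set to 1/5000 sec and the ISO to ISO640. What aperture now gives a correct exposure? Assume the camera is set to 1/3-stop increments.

Scene light: 1 1/3 stops darker.
Shutter speed: 1/400 → 1/500 → 1/640 → 1/800 → 1/1000 → 1/1250 → 1/1600 → 1/2000 → 1/2500 → 1/3200 → 1/4000 → 1/5000 — 3 2/3 stops faster (darker).
ISO: 250 → 320 → 400 → 500 → 640 — 1 1/3 stops raised (brighter).
Net so far: 3 2/3 stops darker. Aperture: f/16 → f/14 → f/13 → f/11 → f/10 → f/9 → f/8 → f/7.1 → f/6.3 → f/5.6 → f/5 → f/4.5.

f/4.5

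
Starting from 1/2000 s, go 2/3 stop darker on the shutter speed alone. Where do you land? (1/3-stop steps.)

1/3200s

Shutter speed: 1/2000 → 1/2500 → 1/3200 — 2/3 stop shorter (darker).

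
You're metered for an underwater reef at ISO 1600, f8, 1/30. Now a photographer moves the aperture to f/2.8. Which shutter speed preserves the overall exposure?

1/250s

Aperture: f/8 → f/5.6 → f/4 → f/2.8 — 3 stops wider (brighter).
Need 3 stops darker from the shutter speed: 1/30 → 1/60 → 1/125 → 1/250.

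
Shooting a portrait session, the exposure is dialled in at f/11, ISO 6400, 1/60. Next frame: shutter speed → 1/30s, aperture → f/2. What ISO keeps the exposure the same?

Shutter speed: 1/60 → 1/30 — 1 stop slower (brighter).
Aperture: f/11 → f/8 → f/5.6 → f/4 → f/2.8 → f/2 — 5 stops wider (brighter).
Net change so far: 6 stops brighter. Offset with the ISO: 6400 → 3200 → 1600 → 800 → 400 → 200 → 100.

ISO 100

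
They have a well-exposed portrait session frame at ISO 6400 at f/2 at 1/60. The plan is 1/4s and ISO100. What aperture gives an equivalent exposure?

f/1.0

Shutter speed: 1/60 → 1/30 → 1/15 → 1/8 → 1/4 — 4 stops longer (brighter).
ISO: 6400 → 3200 → 1600 → 800 → 400 → 200 → 100 — 6 stops dropped (darker).
Net change so far: 2 stops darker. Offset with the aperture: f/2 → f/1.4 → f/1.0.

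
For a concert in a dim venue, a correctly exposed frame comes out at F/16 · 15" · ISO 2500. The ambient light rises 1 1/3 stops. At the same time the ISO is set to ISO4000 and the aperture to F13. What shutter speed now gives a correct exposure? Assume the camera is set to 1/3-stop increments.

Scene light: 1 1/3 stops brighter.
ISO: 2500 → 3200 → 4000 — 2/3 stop higher (brighter).
Aperture: f/16 → f/14 → f/13 — 2/3 stop opened up (brighter).
Net so far: 2 2/3 stops brighter. Shutter speed: 15 → 13 → 10 → 8 → 6 → 5 → 4 → 3.2 → 2.5.

2.5 s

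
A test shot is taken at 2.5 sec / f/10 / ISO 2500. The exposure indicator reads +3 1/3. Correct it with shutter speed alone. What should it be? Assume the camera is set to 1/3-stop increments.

Overexposed by 3 1/3 stops → need 3 1/3 stops darker.
Shutter speed: 2.5 → 2 → 1.6 → 1.3 → 1 → 0.8 → 0.6 → 0.5 → 0.4 → 0.3 → 1/4.

1/4s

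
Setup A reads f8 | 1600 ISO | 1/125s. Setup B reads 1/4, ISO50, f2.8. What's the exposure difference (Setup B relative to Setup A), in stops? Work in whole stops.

Aperture: f/8 → f/5.6 → f/4 → f/2.8 — 3 stops wider (brighter).
Shutter speed: 1/125 → 1/60 → 1/30 → 1/15 → 1/8 → 1/4 — 5 stops longer (brighter).
ISO: 1600 → 800 → 400 → 200 → 100 → 50 — 5 stops lower (darker).
Net: +3 +5 −5 = +3 stops.

3 stops brighter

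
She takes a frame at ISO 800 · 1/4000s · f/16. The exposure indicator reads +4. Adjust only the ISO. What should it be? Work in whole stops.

ISO 50

Overexposed by 4 stops → need 4 stops darker.
ISO: 800 → 400 → 200 → 100 → 50.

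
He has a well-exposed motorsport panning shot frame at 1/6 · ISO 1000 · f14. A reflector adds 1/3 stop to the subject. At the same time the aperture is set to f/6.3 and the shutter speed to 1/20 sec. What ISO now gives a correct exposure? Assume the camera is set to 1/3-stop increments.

Scene light: 1/3 stop brighter.
Aperture: f/14 → f/13 → f/11 → f/10 → f/9 → f/8 → f/7.1 → f/6.3 — 2 1/3 stops larger aperture (brighter).
Shutter speed: 1/6 → 1/8 → 1/10 → 1/13 → 1/15 → 1/20 — 1 2/3 stops shorter (darker).
Net so far: 1 stop brighter. ISO: 1000 → 800 → 640 → 500.

ISO 500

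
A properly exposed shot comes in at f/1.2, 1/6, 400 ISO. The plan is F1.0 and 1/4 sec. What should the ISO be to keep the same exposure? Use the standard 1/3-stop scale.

ISO 160

Aperture: f/1.2 → f/1.1 → f/1.0 — 2/3 stop wider (brighter).
Shutter speed: 1/6 → 1/5 → 1/4 — 2/3 stop slower (brighter).
Net change so far: 1 1/3 stops brighter. Offset with the ISO: 400 → 320 → 250 → 200 → 160.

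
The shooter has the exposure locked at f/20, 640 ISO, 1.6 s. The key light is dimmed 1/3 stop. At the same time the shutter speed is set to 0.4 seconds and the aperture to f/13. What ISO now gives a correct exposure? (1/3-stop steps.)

Scene light: 1/3 stop darker.
Shutter speed: 1.6 → 1.3 → 1 → 0.8 → 0.6 → 0.5 → 0.4 — 2 stops shorter (darker).
Aperture: f/20 → f/18 → f/16 → f/14 → f/13 — 1 1/3 stops larger aperture (brighter).
Net so far: 1 stop darker. ISO: 640 → 800 → 1000 → 1250.

ISO 1250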